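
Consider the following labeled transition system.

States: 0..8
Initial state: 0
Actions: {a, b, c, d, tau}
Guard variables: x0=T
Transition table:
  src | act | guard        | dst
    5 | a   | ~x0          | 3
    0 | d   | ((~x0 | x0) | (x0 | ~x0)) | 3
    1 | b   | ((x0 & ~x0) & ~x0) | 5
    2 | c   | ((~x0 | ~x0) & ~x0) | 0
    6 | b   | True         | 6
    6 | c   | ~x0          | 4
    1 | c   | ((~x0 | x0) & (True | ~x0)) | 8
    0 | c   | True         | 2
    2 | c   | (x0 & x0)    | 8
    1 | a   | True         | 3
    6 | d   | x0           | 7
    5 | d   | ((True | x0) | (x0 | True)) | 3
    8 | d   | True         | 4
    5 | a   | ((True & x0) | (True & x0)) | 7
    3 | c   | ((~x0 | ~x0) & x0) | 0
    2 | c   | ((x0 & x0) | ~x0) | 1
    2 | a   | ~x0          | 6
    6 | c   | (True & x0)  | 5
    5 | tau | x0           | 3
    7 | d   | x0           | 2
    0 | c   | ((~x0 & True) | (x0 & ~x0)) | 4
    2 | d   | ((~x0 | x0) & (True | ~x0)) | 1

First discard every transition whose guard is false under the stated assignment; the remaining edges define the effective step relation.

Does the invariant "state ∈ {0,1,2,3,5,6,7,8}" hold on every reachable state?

Allowed set {0,1,2,3,5,6,7,8}
Reachable = {0,1,2,3,4,8}
  0: safe
  1: safe
  2: safe
  3: safe
  4: VIOLATES
  8: safe
reach 4 via c·c·d — violates

Answer: INVARIANT VIOLATED at state 4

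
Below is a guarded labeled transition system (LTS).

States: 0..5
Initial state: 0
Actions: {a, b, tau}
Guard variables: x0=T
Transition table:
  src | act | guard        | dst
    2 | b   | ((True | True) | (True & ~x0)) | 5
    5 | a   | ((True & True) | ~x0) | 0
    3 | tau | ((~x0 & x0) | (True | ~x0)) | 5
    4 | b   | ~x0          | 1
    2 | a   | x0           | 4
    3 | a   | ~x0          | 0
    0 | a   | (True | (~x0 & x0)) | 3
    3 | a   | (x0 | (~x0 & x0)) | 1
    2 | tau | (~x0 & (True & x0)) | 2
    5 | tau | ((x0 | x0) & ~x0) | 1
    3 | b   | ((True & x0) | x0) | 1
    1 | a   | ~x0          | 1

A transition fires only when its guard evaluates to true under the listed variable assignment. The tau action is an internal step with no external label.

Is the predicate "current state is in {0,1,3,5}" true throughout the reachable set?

Answer: INVARIANT HOLDS

Analysis:
Safe = {0,1,3,5}
R = {0,1,3,5}
  0: ✓
  1: ✓
  3: ✓
  5: ✓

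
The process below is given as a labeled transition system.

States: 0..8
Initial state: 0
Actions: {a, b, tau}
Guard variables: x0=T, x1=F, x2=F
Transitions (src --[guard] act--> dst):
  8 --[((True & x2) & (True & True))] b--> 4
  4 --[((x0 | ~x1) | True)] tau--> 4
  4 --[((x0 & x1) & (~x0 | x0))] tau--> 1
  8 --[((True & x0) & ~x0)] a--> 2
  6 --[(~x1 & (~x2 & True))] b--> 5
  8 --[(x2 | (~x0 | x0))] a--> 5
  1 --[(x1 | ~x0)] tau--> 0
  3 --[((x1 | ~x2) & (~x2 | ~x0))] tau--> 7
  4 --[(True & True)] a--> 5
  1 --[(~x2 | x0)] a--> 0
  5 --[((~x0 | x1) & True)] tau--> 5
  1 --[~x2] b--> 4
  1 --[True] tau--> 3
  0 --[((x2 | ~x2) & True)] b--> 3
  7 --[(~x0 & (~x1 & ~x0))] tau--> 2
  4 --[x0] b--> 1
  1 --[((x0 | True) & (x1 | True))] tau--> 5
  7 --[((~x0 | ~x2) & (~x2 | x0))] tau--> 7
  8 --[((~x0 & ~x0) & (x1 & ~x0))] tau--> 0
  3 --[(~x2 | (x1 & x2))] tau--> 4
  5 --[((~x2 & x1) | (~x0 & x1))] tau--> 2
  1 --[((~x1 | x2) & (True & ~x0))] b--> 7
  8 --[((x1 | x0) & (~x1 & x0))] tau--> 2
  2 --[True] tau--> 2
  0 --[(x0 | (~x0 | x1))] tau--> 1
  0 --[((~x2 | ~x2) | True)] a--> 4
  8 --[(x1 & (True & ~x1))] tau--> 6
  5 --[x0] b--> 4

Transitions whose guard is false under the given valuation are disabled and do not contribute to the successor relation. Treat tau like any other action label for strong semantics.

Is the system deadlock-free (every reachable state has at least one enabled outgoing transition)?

Reachable = {0,1,3,4,5,7}
  0: a→4  b→3  tau→1  [3 exit(s)]
  1: a→0  b→4  tau→3  tau→5  [4 exit(s)]
  3: tau→4  tau→7  [2 exit(s)]
  4: a→5  b→1  tau→4  [3 exit(s)]
  5: b→4  [1 exit(s)]
  7: tau→7  [1 exit(s)]

Answer: DEADLOCK-FREE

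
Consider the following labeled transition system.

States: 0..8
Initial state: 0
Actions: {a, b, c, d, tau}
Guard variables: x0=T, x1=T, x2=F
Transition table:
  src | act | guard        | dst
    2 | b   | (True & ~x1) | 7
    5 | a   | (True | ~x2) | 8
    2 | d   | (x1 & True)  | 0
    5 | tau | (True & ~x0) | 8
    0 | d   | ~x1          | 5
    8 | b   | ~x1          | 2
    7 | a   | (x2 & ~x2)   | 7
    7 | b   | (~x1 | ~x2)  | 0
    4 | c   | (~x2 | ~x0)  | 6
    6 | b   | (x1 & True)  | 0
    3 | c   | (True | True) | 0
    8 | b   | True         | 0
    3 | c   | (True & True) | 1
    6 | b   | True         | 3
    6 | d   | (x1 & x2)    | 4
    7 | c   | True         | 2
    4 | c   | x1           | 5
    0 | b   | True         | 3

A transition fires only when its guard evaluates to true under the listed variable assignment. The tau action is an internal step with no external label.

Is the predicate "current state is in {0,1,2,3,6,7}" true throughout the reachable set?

Safe = {0,1,2,3,6,7}
Reachable = {0,1,3}
  0: safe
  1: safe
  3: safe

Answer: INVARIANT HOLDS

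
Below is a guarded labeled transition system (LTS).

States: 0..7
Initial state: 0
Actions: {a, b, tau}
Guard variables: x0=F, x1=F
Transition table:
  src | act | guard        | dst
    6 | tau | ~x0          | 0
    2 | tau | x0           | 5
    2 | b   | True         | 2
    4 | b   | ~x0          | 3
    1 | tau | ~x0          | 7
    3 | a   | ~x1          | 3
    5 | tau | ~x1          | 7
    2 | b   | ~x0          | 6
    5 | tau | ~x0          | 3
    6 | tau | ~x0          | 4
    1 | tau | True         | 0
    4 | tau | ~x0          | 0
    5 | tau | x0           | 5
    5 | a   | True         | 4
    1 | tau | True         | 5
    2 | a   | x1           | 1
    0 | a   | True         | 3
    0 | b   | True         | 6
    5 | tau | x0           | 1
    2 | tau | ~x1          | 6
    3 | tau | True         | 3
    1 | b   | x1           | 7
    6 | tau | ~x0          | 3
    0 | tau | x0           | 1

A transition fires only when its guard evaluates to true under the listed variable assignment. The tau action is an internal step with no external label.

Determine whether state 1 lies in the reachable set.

Answer: UNREACHABLE

Trace:
Guard filter leaves 18 enabled edge(s).
depth 0: {0}
depth 1: {3,6}  cumulative {0,3,6}
depth 2: {4}  cumulative {0,3,4,6}
Reachable = {0,3,4,6}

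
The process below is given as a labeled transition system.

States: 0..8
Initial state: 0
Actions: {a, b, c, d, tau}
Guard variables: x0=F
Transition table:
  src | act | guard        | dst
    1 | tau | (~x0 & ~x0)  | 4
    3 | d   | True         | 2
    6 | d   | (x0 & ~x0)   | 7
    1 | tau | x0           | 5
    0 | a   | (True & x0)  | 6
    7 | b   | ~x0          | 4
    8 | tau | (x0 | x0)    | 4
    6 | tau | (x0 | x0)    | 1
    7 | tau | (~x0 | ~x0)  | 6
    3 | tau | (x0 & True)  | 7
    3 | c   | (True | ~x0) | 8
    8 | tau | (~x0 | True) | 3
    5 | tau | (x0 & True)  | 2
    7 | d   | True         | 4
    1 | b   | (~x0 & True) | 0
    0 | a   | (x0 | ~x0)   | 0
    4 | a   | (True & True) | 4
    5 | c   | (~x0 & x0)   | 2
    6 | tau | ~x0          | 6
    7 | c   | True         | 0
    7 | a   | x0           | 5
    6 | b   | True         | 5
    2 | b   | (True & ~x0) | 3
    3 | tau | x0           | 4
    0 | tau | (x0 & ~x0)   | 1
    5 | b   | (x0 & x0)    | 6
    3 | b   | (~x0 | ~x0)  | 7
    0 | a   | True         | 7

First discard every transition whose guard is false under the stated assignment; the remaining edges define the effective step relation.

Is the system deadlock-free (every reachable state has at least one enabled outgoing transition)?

Reach set: {0,4,5,6,7}
  0: a→0  a→7  [deg 2]
  4: a→4  [deg 1]
  5: ∅  [no exit]
  6: b→5  tau→6  [deg 2]
  7: b→4  c→0  d→4  tau→6  [deg 4]
Path to 5: a·tau·b

Answer: DEADLOCK at state 5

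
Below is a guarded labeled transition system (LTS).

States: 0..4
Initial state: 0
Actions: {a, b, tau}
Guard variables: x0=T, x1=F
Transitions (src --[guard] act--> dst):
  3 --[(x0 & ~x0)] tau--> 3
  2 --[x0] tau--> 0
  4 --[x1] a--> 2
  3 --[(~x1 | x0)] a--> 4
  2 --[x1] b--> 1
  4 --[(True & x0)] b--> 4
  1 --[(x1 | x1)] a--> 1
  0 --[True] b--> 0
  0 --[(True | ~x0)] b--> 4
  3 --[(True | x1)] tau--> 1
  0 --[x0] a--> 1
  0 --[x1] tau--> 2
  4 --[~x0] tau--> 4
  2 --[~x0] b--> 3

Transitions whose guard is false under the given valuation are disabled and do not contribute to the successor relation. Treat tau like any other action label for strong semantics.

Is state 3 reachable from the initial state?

Guard filter leaves 7 enabled edge(s).
L0 = {0}
L1 = {1,4}  cumulative {0,1,4}
Reachable = {0,1,4}

Answer: UNREACHABLE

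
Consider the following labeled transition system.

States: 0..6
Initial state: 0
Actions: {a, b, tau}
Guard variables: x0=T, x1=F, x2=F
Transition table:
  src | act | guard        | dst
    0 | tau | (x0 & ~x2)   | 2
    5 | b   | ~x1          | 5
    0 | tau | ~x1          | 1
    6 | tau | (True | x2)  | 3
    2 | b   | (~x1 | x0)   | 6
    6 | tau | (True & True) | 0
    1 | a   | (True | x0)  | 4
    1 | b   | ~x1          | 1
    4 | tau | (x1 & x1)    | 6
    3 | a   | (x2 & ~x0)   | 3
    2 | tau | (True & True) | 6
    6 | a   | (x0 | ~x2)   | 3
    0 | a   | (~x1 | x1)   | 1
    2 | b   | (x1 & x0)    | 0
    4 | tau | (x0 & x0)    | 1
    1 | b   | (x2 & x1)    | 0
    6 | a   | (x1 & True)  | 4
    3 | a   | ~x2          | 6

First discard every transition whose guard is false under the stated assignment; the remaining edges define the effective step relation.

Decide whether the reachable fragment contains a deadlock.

Answer: DEADLOCK-FREE

Analysis:
Reachable = {0,1,2,3,4,6}
  0: a→1  tau→1  tau→2  [3 exit(s)]
  1: a→4  b→1  [2 exit(s)]
  2: b→6  tau→6  [2 exit(s)]
  3: a→6  [1 exit(s)]
  4: tau→1  [1 exit(s)]
  6: a→3  tau→0  tau→3  [3 exit(s)]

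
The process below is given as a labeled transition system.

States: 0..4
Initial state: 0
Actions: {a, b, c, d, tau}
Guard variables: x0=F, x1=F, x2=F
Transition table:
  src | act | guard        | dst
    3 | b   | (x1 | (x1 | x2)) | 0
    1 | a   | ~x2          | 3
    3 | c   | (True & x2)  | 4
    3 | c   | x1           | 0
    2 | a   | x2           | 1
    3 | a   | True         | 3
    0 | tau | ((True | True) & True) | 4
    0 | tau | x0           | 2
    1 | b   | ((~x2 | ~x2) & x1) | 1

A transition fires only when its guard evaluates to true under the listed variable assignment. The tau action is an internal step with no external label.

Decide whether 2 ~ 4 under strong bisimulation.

Answer: BISIMILAR

Trace:
Refine partition for ~:
  π0 = {{0,1,2,3,4}}
  π1 = {{0},{1,3},{2,4}}
Fixed point at round 2; 3 class(es).
2∈{2,4}, 4∈{2,4}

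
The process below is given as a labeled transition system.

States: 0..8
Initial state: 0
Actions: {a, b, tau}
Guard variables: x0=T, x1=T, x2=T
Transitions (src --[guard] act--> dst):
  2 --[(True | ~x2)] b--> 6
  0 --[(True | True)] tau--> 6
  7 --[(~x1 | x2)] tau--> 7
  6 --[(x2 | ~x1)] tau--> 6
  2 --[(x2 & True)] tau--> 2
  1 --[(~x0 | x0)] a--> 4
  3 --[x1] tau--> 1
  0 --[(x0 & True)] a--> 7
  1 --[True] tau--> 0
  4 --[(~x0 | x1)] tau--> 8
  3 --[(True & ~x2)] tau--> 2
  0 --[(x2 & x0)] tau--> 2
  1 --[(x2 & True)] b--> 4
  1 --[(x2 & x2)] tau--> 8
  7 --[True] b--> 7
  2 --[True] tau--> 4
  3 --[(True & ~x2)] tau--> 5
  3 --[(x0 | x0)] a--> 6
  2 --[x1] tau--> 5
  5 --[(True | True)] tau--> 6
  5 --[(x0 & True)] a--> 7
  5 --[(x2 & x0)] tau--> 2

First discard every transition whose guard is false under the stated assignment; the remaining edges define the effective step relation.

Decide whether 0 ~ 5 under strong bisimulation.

Answer: BISIMILAR

Trace:
Refine partition for ~:
  P[0] = {{0,1,2,3,4,5,6,7,8}}
  P[1] = {{0,3,5},{1},{2,7},{4,6},{8}}
  P[2] = {{0,5},{1},{2},{3},{4},{6},{7},{8}}
8 equivalence class(es) (converged in 3)
[0]={0,5}  [5]={0,5}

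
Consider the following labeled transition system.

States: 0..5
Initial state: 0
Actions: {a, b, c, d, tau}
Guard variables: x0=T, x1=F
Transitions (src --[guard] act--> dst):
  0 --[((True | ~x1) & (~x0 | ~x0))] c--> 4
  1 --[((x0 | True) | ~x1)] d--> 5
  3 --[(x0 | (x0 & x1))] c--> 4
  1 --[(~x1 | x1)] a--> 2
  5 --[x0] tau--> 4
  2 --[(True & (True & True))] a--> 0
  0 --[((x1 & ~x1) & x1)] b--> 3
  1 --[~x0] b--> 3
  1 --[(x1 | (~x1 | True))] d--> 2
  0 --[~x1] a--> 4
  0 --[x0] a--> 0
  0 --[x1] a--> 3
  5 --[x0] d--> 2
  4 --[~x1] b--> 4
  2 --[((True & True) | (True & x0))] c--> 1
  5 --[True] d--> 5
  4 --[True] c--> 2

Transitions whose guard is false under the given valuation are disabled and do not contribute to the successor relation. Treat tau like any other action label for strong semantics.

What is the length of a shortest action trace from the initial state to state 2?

BFS to 2:
  Layer 0: {0}
  Layer 1: {4}
  Layer 2: {2}
2 enters at depth 2; path a·c

Answer: 2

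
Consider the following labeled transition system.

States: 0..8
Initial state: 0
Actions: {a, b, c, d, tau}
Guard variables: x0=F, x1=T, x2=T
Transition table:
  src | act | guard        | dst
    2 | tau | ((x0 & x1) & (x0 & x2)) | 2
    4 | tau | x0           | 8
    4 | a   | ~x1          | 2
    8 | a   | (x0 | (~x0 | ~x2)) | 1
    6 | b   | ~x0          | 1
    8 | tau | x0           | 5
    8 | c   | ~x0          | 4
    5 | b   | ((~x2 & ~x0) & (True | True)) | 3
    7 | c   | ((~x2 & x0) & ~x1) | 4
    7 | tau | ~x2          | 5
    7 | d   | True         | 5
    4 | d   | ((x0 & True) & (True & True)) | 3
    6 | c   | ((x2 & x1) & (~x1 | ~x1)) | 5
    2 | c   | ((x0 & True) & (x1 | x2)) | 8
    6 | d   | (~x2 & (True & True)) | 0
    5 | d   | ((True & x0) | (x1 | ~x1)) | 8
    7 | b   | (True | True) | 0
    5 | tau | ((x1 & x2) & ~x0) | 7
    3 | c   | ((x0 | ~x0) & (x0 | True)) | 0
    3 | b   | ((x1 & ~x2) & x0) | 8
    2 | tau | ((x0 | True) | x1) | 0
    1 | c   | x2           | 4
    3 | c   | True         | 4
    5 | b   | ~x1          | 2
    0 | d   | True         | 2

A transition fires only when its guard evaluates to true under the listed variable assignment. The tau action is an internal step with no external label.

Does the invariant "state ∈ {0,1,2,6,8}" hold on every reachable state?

Allowed set {0,1,2,6,8}
Reachable = {0,2}
  0: safe
  2: safe

Answer: INVARIANT HOLDS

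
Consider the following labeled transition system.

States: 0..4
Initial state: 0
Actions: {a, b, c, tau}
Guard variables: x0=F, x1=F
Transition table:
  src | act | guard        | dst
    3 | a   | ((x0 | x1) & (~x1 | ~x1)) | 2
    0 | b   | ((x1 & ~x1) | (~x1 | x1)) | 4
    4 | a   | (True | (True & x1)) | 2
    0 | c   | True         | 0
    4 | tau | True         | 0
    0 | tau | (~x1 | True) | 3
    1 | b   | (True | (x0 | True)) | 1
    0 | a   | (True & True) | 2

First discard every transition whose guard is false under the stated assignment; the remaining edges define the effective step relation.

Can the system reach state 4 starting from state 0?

After dropping false guards: 7 live edges.
L0 = {0}
L1 = {2,3,4}  now seen {0,2,3,4}
Reach set: {0,2,3,4}
witness 4: b

Answer: REACHABLE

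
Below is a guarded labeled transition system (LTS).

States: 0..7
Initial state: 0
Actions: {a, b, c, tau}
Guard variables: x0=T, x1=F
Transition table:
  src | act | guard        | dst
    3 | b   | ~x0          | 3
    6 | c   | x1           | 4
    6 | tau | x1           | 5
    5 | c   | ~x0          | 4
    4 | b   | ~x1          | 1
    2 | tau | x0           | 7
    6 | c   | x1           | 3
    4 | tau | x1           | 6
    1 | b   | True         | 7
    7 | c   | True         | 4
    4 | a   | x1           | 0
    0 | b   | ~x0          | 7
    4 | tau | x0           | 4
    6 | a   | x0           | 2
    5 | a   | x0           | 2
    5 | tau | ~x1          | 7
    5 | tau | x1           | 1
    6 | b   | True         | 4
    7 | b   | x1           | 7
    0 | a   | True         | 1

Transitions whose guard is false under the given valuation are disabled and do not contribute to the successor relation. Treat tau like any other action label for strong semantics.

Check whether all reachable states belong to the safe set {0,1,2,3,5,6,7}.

Inv-set: {0,1,2,3,5,6,7}
Reach set: {0,1,4,7}
  0: ok
  1: ok
  4: VIOLATES
  7: ok
witness against invariant: a·b·c → 4

Answer: INVARIANT VIOLATED at state 4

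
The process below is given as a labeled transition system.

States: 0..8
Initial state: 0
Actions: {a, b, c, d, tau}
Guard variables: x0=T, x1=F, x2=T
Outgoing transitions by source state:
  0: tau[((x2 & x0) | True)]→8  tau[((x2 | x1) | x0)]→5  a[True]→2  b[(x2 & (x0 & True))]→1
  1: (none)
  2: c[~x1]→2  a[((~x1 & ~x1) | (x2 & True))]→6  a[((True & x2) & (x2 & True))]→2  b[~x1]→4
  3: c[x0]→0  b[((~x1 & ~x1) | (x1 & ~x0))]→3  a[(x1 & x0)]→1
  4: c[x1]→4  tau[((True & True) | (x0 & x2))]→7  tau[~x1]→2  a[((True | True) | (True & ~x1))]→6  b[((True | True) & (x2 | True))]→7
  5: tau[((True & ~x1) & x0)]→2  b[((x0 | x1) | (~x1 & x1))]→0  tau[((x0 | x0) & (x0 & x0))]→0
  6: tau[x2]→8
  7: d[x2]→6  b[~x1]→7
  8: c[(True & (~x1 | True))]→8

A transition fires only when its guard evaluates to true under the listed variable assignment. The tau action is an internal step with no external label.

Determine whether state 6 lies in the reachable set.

Answer: REACHABLE

Working:
After dropping false guards: 21 live edges.
depth 0: {0}
depth 1: {1,2,5,8}  now seen {0,1,2,5,8}
depth 2: {4,6}  now seen {0,1,2,4,5,6,8}
depth 3: {7}  now seen {0,1,2,4,5,6,7,8}
R = {0,1,2,4,5,6,7,8}
trace reaching 6: a·a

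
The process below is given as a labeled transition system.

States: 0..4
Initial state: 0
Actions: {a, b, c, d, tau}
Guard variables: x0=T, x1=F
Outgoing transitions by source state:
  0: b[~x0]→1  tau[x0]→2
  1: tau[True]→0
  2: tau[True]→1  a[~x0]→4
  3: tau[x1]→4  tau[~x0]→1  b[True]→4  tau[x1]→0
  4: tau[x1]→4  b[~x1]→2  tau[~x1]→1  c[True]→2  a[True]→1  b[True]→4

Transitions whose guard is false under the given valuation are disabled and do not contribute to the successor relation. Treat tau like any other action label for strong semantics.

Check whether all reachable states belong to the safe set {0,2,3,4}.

Allowed set {0,2,3,4}
Reachable = {0,1,2}
  0: ✓
  1: outside
  2: ✓
counterexample path to 1: tau·tau

Answer: INVARIANT VIOLATED at state 1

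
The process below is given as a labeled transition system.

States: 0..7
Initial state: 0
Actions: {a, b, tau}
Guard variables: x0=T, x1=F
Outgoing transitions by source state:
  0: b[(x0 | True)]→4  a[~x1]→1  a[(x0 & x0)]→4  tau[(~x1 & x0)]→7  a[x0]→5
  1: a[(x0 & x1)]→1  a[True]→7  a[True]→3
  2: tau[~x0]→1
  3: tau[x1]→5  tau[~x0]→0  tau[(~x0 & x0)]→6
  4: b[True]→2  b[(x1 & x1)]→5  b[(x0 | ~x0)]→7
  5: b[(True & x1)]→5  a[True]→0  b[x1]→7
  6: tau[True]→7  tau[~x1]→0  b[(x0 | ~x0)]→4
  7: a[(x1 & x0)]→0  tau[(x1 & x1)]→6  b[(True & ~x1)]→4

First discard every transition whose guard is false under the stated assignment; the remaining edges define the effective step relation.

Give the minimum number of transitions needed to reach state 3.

BFS to 3:
  Layer 0: {0}
  Layer 1: {1,4,5,7}
  Layer 2: {2,3}
first hit 3 at d=2 via a·a

Answer: 2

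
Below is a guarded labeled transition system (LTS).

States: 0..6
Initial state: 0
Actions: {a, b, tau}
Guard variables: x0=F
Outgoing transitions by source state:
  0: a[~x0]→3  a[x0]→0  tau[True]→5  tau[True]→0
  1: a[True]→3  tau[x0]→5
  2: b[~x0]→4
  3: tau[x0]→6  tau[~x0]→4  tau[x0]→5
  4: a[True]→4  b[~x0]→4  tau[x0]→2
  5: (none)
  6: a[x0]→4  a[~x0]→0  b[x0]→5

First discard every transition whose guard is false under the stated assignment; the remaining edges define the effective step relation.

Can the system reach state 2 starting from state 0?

Answer: UNREACHABLE

Working:
After dropping false guards: 9 live edges.
depth 0: {0}
depth 1: {3,5}  now seen {0,3,5}
depth 2: {4}  now seen {0,3,4,5}
Reach set: {0,3,4,5}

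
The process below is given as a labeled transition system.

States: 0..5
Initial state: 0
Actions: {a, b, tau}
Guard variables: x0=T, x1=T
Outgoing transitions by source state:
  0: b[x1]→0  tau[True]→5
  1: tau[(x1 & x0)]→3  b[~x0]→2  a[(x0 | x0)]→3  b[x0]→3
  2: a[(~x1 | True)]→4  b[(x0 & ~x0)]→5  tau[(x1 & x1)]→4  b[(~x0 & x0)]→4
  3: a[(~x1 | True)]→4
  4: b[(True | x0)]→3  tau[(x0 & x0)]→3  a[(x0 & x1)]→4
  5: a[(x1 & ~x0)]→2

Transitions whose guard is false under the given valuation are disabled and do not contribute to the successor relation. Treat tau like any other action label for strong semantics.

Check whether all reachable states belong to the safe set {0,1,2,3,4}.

Allowed set {0,1,2,3,4}
Reachable = {0,5}
  0: ok
  5: outside
witness against invariant: tau → 5

Answer: INVARIANT VIOLATED at state 5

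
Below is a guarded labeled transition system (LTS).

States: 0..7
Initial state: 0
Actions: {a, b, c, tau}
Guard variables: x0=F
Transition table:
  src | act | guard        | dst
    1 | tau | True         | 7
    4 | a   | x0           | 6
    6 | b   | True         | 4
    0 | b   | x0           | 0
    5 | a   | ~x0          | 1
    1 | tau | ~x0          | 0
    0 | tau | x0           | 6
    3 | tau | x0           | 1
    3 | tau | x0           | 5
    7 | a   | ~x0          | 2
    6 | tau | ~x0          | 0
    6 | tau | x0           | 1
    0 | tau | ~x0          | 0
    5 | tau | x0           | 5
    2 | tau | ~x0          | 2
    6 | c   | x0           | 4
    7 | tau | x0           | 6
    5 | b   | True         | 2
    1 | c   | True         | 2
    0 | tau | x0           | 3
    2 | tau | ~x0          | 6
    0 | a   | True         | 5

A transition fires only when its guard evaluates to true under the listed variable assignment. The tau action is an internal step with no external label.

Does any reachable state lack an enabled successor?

R = {0,1,2,4,5,6,7}
  0: a→5  tau→0  [2 exit(s)]
  1: c→2  tau→0  tau→7  [3 exit(s)]
  2: tau→2  tau→6  [2 exit(s)]
  4: ∅  [STUCK]
  5: a→1  b→2  [2 exit(s)]
  6: b→4  tau→0  [2 exit(s)]
  7: a→2  [1 exit(s)]
Path to 4: a·b·tau·b

Answer: DEADLOCK at state 4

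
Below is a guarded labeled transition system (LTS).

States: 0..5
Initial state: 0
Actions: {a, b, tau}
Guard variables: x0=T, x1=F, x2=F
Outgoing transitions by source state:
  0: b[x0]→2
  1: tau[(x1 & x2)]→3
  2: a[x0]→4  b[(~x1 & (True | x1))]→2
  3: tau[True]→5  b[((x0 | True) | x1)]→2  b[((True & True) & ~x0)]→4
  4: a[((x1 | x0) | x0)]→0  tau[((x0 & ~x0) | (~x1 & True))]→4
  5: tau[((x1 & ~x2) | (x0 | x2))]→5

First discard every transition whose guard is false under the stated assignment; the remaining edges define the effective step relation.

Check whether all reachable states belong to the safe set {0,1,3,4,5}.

Answer: INVARIANT VIOLATED at state 2

Analysis:
Inv-set: {0,1,3,4,5}
R = {0,2,4}
  0: ✓
  2: outside
  4: ✓
witness against invariant: b → 2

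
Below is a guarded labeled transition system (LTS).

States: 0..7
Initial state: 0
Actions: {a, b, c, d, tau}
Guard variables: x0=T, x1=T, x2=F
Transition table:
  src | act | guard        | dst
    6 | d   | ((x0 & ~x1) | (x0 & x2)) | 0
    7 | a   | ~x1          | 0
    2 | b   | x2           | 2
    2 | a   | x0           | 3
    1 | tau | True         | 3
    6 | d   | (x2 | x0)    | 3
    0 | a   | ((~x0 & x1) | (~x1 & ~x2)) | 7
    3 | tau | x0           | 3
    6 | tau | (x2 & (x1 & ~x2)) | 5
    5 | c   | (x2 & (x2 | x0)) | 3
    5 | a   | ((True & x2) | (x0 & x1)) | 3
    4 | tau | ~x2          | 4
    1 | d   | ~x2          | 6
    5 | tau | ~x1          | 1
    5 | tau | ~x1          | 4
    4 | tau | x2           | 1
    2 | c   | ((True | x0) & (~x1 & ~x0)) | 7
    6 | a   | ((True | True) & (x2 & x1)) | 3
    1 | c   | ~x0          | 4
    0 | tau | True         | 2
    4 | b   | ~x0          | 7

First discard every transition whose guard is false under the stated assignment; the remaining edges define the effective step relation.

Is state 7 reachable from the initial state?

After dropping false guards: 8 live edges.
L0 = {0}
L1 = {2}  total {0,2}
L2 = {3}  total {0,2,3}
Reach set: {0,2,3}

Answer: UNREACHABLE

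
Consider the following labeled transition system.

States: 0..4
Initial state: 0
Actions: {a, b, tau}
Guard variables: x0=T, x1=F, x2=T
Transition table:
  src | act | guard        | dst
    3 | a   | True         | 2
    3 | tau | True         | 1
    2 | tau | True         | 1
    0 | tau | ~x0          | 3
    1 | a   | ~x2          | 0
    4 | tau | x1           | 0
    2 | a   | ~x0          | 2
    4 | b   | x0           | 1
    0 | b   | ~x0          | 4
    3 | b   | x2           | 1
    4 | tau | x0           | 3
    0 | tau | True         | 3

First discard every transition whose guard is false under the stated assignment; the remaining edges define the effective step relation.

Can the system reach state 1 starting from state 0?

Answer: REACHABLE

Working:
Guard filter leaves 7 enabled edge(s).
depth 0: {0}
depth 1: {3}  total {0,3}
depth 2: {1,2}  total {0,1,2,3}
Reachable = {0,1,2,3}
trace reaching 1: tau·tau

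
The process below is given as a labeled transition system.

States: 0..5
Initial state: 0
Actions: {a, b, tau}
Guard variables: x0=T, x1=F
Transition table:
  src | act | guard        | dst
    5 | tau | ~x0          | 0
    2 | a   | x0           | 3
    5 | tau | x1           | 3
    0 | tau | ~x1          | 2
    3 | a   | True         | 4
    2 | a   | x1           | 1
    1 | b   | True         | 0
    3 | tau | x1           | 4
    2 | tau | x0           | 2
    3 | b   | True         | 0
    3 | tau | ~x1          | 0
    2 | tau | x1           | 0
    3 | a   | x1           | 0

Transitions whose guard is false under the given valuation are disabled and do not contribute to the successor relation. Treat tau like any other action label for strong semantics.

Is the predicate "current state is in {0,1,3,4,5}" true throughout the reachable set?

Inv-set: {0,1,3,4,5}
R = {0,2,3,4}
  0: ✓
  2: VIOLATES
  3: ✓
  4: ✓
witness against invariant: tau → 2

Answer: INVARIANT VIOLATED at state 2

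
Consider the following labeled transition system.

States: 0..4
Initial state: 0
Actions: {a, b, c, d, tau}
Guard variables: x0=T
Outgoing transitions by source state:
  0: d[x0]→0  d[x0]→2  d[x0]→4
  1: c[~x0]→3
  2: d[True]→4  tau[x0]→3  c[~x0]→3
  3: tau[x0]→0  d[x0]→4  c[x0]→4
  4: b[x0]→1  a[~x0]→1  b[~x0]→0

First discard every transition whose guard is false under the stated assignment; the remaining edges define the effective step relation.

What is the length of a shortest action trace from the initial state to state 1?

BFS to 1:
  Layer 0: {0}
  Layer 1: {2,4}
  Layer 2: {1,3}
first hit 1 at d=2 via d·b

Answer: 2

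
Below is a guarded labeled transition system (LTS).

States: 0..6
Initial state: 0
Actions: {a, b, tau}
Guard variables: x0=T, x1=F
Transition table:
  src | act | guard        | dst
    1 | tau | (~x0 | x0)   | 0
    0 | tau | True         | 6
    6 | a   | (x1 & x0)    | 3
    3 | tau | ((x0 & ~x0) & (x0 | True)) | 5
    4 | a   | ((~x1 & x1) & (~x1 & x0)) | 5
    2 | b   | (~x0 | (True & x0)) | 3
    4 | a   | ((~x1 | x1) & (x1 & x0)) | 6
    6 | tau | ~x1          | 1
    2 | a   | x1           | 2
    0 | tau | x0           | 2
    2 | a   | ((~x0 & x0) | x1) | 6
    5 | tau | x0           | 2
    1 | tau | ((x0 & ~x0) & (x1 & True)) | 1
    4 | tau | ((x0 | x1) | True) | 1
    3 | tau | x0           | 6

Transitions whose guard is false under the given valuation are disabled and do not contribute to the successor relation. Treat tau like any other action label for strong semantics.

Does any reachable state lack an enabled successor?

Answer: DEADLOCK-FREE

Working:
Reachable = {0,1,2,3,6}
  0: tau→2  tau→6  [2 out]
  1: tau→0  [1 out]
  2: b→3  [1 out]
  3: tau→6  [1 out]
  6: tau→1  [1 out]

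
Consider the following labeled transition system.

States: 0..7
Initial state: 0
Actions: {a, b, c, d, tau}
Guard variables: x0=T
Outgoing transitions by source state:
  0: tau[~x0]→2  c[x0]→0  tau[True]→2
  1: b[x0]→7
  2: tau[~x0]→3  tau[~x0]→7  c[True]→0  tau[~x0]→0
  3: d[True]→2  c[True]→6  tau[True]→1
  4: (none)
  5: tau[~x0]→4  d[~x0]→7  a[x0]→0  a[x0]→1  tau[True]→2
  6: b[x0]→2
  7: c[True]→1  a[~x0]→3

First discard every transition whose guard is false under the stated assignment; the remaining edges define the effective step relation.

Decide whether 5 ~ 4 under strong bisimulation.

Bisimulation quotient by refinement:
  round 0: {{0,1,2,3,4,5,6,7}}
  round 1: {{0},{1,6},{2,7},{3},{4},{5}}
  round 2: {{0},{1,6},{2},{3},{4},{5},{7}}
  round 3: {{0},{1},{2},{3},{4},{5},{6},{7}}
Fixed point at round 4; 8 class(es).
class of 5: {5}; class of 4: {4}

Answer: NOT BISIMILAR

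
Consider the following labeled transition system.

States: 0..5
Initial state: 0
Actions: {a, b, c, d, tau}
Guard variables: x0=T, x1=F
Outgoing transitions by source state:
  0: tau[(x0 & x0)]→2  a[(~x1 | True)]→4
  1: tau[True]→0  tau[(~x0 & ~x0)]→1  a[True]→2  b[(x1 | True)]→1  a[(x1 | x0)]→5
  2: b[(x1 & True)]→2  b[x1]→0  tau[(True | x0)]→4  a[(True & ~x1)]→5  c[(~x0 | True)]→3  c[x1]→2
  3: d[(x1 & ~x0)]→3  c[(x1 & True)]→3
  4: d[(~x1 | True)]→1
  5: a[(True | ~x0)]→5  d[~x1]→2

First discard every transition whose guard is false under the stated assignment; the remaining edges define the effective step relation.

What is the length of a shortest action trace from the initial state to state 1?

Answer: 2

Trace:
Breadth-first toward 1:
  Layer 0: {0}
  Layer 1: {2,4}
  Layer 2: {1,3,5}
depth(1)=2, e.g. a·d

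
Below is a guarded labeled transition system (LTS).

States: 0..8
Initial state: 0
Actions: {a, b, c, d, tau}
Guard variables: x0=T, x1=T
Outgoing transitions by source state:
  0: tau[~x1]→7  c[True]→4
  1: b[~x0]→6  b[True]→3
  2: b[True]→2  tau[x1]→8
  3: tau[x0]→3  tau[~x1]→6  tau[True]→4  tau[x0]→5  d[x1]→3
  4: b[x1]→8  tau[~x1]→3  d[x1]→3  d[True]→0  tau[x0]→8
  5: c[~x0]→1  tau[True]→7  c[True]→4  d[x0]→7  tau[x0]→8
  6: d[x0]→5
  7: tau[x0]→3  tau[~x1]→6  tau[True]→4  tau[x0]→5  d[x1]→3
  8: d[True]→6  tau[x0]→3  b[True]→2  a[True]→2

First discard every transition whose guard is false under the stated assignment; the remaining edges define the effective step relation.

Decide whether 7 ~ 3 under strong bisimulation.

Compute ~ classes (split until stable):
  P[0] = {{0,1,2,3,4,5,6,7,8}}
  P[1] = {{0},{1},{2},{3,7},{4},{5},{6},{8}}
8 equivalence class(es) (converged in 2)
7∈{3,7}, 3∈{3,7}

Answer: BISIMILAR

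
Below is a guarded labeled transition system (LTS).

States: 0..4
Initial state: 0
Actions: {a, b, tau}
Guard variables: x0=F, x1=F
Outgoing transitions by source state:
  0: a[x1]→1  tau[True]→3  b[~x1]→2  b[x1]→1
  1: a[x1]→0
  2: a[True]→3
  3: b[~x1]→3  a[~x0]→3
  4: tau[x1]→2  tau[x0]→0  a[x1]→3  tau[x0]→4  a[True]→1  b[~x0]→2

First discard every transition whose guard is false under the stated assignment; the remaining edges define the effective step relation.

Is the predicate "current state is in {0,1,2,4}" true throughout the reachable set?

Answer: INVARIANT VIOLATED at state 3

Trace:
Inv-set: {0,1,2,4}
Reachable = {0,2,3}
  0: safe
  2: safe
  3: outside
reach 3 via tau — violates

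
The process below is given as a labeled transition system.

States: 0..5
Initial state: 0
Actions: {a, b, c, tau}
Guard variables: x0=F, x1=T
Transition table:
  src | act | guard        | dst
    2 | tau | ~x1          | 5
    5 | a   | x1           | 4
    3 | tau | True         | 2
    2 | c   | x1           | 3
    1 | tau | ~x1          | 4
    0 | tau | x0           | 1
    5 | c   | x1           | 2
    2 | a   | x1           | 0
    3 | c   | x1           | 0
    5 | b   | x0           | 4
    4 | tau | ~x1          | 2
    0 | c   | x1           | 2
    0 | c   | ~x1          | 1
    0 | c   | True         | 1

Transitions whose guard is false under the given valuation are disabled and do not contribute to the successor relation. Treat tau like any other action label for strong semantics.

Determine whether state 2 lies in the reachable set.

Answer: REACHABLE

Trace:
After dropping false guards: 8 live edges.
L0 = {0}
L1 = {1,2}  total {0,1,2}
L2 = {3}  total {0,1,2,3}
R = {0,1,2,3}
trace reaching 2: c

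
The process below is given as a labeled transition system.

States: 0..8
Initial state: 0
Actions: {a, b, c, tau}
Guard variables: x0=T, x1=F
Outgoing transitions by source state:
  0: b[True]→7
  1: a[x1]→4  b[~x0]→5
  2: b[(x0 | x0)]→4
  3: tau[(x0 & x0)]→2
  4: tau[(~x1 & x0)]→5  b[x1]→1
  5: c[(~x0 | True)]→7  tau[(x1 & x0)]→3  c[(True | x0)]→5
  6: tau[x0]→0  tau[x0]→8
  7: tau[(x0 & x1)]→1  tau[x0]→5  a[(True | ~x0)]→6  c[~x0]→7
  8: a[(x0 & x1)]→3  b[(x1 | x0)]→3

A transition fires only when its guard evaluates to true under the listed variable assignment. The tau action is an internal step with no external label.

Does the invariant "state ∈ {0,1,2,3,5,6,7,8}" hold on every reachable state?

Allowed set {0,1,2,3,5,6,7,8}
R = {0,2,3,4,5,6,7,8}
  0: safe
  2: safe
  3: safe
  4: outside
  5: safe
  6: safe
  7: safe
  8: safe
reach 4 via b·a·tau·b·tau·b — violates

Answer: INVARIANT VIOLATED at state 4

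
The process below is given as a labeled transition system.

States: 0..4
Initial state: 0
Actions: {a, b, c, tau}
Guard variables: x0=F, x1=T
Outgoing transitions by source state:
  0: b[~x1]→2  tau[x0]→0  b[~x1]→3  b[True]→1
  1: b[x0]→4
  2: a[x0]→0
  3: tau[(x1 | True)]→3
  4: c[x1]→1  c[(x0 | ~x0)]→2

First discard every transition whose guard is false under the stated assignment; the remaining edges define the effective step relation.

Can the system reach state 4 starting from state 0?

Answer: UNREACHABLE

Trace:
After dropping false guards: 4 live edges.
Layer 0: {0}
Layer 1: {1}  now seen {0,1}
Reach set: {0,1}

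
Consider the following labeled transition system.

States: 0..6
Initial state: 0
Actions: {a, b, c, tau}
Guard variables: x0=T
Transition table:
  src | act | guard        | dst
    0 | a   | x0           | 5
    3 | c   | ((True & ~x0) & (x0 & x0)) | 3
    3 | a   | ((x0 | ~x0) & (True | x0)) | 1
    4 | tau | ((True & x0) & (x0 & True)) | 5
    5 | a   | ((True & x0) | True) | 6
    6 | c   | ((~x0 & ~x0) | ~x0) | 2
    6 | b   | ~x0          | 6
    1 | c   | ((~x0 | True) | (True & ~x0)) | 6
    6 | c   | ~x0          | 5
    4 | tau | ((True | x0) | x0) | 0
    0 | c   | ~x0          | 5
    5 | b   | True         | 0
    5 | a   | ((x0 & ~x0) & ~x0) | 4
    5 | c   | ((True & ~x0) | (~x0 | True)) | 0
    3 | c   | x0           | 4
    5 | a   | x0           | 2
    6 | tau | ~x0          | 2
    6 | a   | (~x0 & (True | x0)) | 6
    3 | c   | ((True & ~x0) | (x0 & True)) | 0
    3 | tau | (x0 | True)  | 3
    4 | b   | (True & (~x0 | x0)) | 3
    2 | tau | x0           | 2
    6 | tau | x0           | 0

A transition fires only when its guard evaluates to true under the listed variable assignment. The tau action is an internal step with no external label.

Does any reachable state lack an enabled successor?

Reachable = {0,2,5,6}
  0: a→5  [deg 1]
  2: tau→2  [deg 1]
  5: a→2  a→6  b→0  c→0  [deg 4]
  6: tau→0  [deg 1]

Answer: DEADLOCK-FREE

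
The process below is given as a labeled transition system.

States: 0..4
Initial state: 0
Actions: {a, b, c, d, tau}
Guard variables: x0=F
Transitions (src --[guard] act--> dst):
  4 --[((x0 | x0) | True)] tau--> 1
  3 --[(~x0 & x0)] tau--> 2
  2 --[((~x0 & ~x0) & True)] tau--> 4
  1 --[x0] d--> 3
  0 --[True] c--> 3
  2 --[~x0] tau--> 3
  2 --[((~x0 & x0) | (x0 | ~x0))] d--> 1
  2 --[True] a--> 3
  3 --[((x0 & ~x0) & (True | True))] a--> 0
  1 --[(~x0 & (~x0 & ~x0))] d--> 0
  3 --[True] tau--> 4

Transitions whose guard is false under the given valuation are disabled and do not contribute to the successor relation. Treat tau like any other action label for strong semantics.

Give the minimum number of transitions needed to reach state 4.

Breadth-first toward 4:
  Layer 0: {0}
  Layer 1: {3}
  Layer 2: {4}
first hit 4 at d=2 via c·tau

Answer: 2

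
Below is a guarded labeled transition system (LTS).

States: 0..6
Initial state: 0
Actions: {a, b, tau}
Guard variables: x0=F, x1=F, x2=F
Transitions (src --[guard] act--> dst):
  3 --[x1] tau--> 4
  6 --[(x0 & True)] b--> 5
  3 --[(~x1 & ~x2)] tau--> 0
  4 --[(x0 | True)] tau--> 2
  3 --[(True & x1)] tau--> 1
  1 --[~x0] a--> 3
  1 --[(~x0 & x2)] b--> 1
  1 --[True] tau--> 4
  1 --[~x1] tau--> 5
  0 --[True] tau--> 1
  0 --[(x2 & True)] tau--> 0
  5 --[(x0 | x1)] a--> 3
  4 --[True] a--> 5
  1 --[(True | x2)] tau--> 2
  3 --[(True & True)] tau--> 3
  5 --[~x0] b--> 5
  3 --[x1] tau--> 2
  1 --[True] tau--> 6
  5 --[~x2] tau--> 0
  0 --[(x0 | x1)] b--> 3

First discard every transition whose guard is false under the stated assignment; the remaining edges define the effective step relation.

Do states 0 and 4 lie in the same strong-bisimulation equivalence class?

Bisimulation quotient by refinement:
  P[0] = {{0,1,2,3,4,5,6}}
  P[1] = {{0,3},{1,4},{2,6},{5}}
  P[2] = {{0},{1},{2,6},{3},{4},{5}}
6 equivalence class(es) (converged in 3)
class of 0: {0}; class of 4: {4}

Answer: NOT BISIMILAR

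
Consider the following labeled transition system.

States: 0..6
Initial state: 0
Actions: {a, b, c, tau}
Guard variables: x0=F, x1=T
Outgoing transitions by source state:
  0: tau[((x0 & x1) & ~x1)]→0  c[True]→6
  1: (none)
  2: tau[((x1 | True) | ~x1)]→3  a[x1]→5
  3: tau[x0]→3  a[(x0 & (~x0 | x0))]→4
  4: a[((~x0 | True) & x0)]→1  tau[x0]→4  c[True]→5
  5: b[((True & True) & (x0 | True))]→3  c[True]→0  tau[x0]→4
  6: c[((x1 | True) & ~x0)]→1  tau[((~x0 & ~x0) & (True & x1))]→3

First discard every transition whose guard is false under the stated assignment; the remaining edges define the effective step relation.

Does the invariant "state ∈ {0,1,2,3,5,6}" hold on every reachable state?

Answer: INVARIANT HOLDS

Analysis:
Safe = {0,1,2,3,5,6}
Reach set: {0,1,3,6}
  0: ok
  1: ok
  3: ok
  6: ok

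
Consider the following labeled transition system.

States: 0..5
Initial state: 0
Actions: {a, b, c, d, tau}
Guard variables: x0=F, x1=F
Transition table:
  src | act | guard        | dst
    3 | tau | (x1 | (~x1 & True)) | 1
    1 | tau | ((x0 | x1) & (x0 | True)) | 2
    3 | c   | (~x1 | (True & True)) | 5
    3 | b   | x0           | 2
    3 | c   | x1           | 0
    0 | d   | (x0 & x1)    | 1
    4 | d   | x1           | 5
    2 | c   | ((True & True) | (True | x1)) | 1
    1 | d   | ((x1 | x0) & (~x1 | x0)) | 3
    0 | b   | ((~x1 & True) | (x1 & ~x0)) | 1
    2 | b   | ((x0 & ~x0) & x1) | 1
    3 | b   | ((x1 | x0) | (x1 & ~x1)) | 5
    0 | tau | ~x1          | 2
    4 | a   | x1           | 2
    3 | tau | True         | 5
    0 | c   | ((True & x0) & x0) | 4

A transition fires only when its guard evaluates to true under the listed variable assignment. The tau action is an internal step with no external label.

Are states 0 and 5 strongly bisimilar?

Answer: NOT BISIMILAR

Working:
Refine partition for ~:
  P[0] = {{0,1,2,3,4,5}}
  P[1] = {{0},{1,4,5},{2},{3}}
4 equivalence class(es) (converged in 2)
0∈{0}, 5∈{1,4,5}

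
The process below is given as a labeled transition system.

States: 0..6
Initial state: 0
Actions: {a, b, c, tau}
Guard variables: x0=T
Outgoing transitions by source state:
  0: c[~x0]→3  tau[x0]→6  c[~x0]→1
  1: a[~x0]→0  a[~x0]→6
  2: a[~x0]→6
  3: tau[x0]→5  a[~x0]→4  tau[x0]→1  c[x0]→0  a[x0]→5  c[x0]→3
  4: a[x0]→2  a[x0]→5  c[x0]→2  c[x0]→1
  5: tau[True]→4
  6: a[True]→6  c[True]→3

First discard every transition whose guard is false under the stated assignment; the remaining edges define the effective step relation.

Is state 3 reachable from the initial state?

Answer: REACHABLE

Trace:
After dropping false guards: 13 live edges.
Layer 0: {0}
Layer 1: {6}  total {0,6}
Layer 2: {3}  total {0,3,6}
Layer 3: {1,5}  total {0,1,3,5,6}
Layer 4: {4}  total {0,1,3,4,5,6}
Layer 5: {2}  total {0,1,2,3,4,5,6}
R = {0,1,2,3,4,5,6}
witness 3: tau·c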